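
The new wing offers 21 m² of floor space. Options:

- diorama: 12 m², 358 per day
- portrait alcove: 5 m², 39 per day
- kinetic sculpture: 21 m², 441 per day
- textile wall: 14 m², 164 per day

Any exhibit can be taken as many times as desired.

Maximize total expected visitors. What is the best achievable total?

441

Ranking by ratio (expected visitors/m²): diorama 29.83, kinetic sculpture 21.00, textile wall 11.71.
The ratio heuristic lands on diorama + portrait alcove (397) but leaves 4 m² idle.
The 17 m² tied up in diorama and portrait alcove is better spent on kinetic sculpture — total rises to 441 (21 m²).
Nothing else within 21 m² beats 441.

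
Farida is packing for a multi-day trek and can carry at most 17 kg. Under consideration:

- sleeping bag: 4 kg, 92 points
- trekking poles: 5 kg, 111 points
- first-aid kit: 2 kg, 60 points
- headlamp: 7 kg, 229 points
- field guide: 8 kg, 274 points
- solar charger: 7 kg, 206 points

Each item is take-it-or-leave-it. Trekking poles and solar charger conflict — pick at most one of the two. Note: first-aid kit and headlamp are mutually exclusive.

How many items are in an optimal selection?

3

The maximum utility within 17 kg is 540.
first-aid kit + field guide + solar charger hits 540 at 17 kg.
Every optimal selection uses 3 items.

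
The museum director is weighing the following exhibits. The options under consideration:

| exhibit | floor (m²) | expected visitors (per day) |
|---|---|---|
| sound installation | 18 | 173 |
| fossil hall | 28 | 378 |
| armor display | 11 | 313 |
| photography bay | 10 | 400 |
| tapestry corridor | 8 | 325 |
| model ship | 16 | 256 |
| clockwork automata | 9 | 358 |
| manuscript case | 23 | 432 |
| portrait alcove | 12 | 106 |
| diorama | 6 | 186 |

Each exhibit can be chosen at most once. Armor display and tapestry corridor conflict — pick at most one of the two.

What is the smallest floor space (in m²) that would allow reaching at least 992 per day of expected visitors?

27

Look for the lowest-floor combination reaching 992.
photography bay + tapestry corridor + clockwork automata reaches 1083 using 27 m².
No combination under 27 m² hits 992.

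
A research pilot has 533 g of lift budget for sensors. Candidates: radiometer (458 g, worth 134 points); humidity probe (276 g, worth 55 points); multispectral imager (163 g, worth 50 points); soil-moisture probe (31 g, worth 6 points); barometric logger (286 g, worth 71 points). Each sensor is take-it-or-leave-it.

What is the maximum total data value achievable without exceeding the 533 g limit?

140

Greedy by ratio would take multispectral imager + soil-moisture probe + barometric logger: 480 g used, total 127.
The 449 g tied up in multispectral imager and barometric logger is better spent on radiometer — total rises to 140 (489 g).
Every other selection either busts 533 g or fails to beat 140.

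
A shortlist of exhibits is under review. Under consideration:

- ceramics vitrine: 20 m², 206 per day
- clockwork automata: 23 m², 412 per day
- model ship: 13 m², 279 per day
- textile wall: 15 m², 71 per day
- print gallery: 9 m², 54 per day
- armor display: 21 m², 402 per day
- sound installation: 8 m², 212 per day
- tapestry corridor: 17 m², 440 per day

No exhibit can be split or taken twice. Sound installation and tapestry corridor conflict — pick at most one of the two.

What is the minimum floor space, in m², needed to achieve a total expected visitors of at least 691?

Need the lightest bundle worth ≥ 691.
model ship + tapestry corridor reaches 719 using 30 m².
No combination under 30 m² hits 691.

30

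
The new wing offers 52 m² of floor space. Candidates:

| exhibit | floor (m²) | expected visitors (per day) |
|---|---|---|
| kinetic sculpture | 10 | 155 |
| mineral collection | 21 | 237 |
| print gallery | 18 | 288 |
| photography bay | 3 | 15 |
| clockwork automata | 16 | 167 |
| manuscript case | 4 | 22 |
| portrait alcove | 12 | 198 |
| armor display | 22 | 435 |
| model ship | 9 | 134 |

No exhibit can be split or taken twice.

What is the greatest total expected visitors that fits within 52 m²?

Taking print gallery + portrait alcove + armor display: 52 m² used, 921 in expected visitors.
The closest alternative, kinetic sculpture + print gallery + armor display, reaches only 878.

921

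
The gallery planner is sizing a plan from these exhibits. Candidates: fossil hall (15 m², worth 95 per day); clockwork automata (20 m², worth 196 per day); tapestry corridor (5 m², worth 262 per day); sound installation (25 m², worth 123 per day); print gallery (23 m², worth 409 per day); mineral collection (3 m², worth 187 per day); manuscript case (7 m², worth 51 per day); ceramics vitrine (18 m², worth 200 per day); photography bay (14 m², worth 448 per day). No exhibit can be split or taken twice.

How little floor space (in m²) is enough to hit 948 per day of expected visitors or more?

Look for the lowest-floor combination reaching 948.
tapestry corridor + mineral collection + manuscript case + photography bay: 948 expected visitors at 29 m².
Below 29 m² the best achievable stays under 948.

29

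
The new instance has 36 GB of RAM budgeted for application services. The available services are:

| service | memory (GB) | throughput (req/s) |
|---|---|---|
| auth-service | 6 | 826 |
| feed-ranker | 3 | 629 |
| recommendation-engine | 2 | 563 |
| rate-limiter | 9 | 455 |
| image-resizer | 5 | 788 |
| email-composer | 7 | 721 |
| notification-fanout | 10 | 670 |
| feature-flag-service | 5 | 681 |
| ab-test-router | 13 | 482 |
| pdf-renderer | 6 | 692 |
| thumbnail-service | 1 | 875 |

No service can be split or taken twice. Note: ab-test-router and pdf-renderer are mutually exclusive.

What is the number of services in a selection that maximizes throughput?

8

The maximum throughput within 36 GB is 5775.
auth-service + feed-ranker + recommendation-engine + image-resizer + email-composer + feature-flag-service + pdf-renderer + thumbnail-service hits 5775 at 35 GB.
Any selection reaching 5775 contains exactly 8 services.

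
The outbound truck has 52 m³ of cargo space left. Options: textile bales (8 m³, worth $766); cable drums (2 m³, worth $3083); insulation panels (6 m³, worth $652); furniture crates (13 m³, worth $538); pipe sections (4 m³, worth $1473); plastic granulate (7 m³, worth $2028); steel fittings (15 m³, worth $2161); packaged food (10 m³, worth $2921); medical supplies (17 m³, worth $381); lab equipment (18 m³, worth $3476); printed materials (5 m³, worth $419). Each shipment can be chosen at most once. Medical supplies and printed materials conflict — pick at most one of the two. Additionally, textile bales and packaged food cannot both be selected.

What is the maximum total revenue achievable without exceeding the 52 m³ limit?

14052

Taking cable drums + insulation panels + pipe sections + plastic granulate + packaged food + lab equipment + printed materials: 52 m³ used, 14052 in revenue.
That's the maximum — no feasible swap from here does better than 14052.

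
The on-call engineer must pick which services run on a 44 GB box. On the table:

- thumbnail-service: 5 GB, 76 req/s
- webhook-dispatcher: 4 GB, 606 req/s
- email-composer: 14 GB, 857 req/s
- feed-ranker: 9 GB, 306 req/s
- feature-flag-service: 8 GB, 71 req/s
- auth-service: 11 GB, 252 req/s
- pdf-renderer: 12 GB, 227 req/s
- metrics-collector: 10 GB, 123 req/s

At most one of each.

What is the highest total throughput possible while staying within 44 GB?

Thumbnail-service + webhook-dispatcher + email-composer + feed-ranker + auth-service uses 43 of the 44 GB and totals 2097.
The closest alternative, thumbnail-service + webhook-dispatcher + email-composer + feed-ranker + pdf-renderer, reaches only 2072.

2097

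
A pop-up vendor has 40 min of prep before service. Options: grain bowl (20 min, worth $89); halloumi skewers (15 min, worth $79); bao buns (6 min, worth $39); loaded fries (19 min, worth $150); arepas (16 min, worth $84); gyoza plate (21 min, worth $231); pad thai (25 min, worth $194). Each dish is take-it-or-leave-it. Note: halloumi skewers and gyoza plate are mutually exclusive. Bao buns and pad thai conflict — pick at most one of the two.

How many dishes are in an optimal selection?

2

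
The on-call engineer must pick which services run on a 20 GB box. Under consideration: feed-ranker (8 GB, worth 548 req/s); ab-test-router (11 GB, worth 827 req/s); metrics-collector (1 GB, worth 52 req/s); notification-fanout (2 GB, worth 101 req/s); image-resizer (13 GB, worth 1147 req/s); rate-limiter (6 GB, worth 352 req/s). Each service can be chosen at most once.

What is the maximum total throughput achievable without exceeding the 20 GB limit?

Ranking by ratio (throughput/GB): image-resizer 88.23, ab-test-router 75.18, feed-ranker 68.50.
Best packing: metrics-collector + image-resizer + rate-limiter — 20 GB, 1551 total.
Every other selection either busts 20 GB or fails to beat 1551.

1551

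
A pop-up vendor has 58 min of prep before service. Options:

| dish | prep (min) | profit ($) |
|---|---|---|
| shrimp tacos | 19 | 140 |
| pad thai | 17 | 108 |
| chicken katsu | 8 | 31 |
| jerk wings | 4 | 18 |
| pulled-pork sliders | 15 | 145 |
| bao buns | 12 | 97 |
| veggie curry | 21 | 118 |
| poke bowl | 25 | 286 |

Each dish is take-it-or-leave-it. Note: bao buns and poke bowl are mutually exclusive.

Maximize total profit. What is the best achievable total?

539

Taking pad thai + pulled-pork sliders + poke bowl: 57 min used, 539 in profit.
The closest alternative, chicken katsu + jerk wings + pulled-pork sliders + poke bowl, reaches only 480.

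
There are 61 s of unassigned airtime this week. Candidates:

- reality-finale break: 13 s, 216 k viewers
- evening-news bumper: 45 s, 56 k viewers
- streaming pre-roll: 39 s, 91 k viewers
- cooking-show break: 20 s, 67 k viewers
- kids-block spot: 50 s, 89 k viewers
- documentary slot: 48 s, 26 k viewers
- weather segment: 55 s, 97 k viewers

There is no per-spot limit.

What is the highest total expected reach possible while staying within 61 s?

864

By expected reach per s: reality-finale break 16.62, cooking-show break 3.35, streaming pre-roll 2.33, kids-block spot 1.78 lead.
The ratio ordering already packs tightly: 4×reality-finale break, 52 s, 864.
No other feasible combination exceeds 864.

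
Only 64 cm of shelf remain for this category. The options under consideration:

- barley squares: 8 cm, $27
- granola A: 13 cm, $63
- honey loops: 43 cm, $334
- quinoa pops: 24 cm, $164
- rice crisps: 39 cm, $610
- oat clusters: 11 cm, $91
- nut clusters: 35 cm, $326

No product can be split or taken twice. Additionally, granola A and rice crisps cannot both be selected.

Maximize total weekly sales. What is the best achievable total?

Quinoa pops + rice crisps uses 63 of the 64 cm and totals 774.
Next best is barley squares + rice crisps + oat clusters at 728 (58 cm) — short by 46.

774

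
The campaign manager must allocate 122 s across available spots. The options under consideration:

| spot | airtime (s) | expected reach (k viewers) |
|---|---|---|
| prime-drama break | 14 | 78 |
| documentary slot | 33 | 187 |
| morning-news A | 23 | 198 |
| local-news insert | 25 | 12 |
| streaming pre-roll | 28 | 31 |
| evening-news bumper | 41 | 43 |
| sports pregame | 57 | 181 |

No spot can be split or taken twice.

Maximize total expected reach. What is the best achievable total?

Density check — morning-news A 8.61, documentary slot 5.67, prime-drama break 5.57, sports pregame 3.18 are the best per s.
Taking the top-ratio spots first gives prime-drama break + documentary slot + morning-news A + streaming pre-roll for 494 (98 s).
The 42 s tied up in prime-drama break and streaming pre-roll is better spent on sports pregame — total rises to 566 (113 s).
An exhaustive check of the 128 subsets confirms 566.

566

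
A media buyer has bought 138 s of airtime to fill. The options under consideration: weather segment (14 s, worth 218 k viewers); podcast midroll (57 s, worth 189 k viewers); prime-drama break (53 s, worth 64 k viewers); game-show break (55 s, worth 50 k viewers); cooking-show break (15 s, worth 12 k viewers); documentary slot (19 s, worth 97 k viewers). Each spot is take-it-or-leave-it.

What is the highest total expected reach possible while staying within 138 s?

Taking weather segment + podcast midroll + cooking-show break + documentary slot: 105 s used, 516 in expected reach.

516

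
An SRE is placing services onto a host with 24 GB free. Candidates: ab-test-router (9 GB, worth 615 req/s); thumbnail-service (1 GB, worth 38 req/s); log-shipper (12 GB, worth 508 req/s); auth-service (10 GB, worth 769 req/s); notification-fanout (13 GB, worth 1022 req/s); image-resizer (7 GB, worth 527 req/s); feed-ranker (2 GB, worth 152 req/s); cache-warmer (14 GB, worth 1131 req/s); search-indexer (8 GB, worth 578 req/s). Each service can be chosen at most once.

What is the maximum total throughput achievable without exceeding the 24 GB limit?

The ratio ordering already packs tightly: auth-service + cache-warmer, 24 GB, 1900.

1900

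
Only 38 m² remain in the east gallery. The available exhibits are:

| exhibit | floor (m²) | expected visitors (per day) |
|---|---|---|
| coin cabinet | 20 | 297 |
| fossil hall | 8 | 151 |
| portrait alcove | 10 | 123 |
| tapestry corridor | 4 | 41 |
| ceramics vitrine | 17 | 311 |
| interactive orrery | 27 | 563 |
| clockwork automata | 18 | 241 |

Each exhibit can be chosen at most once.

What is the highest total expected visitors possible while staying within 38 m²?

Ranking by ratio (expected visitors/m²): interactive orrery 20.85, fossil hall 18.88, ceramics vitrine 18.29.
Taking fossil hall + interactive orrery: 35 m² used, 714 in expected visitors.
Next best is portrait alcove + interactive orrery at 686 (37 m²) — short by 28.

714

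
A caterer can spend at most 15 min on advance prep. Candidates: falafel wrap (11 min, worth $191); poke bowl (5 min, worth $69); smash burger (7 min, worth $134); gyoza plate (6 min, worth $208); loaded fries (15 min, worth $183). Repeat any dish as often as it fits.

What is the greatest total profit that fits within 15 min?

416

Ranking by ratio (profit/min): gyoza plate 34.67, smash burger 19.14, falafel wrap 17.36.
Taking 2×gyoza plate: 12 min used, 416 in profit.
No other feasible combination exceeds 416.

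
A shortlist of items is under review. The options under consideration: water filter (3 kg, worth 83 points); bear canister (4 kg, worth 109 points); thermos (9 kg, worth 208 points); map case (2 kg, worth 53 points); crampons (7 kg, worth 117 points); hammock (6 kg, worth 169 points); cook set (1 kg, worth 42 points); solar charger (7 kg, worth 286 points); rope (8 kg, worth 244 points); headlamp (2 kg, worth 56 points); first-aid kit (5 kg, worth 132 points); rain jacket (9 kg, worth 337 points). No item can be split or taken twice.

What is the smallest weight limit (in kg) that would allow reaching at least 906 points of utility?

Minimise kg subject to total utility ≥ 906.
cook set + solar charger + rope + rain jacket: 909 utility at 25 kg.
Any bundle with less than 25 kg falls short of 906.

25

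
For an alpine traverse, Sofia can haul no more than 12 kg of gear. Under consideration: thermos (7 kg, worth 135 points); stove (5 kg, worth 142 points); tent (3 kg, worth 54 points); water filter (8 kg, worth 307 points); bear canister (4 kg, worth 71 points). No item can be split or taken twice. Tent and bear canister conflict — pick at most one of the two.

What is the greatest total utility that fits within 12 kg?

378

Density check — water filter 38.38, stove 28.40, thermos 19.29, tent 18.00 are the best per kg.
Taking the top-ratio items first gives tent + water filter for 361 (11 kg).
The 3 kg tied up in tent is better spent on bear canister — total rises to 378 (12 kg).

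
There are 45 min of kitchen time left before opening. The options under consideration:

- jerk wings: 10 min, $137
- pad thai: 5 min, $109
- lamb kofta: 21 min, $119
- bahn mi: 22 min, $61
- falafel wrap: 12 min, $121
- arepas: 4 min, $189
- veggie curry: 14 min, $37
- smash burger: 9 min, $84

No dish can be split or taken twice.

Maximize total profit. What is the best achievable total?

640

Best packing: jerk wings + pad thai + falafel wrap + arepas + smash burger — 40 min, 640 total.
An exhaustive check of the 256 subsets confirms 640.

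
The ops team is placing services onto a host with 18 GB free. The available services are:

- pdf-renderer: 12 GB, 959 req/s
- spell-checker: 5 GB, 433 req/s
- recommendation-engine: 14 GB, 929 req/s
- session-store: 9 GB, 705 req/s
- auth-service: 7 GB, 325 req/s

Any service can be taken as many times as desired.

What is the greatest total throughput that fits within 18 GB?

1410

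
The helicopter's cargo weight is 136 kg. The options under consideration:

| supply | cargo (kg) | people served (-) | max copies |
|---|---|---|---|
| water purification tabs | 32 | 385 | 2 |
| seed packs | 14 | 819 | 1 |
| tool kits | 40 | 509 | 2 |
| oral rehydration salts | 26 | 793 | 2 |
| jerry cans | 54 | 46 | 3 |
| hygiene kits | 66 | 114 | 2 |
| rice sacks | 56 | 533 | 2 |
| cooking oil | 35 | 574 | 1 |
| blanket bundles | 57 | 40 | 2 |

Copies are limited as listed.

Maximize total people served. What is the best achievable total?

3364

By people served per kg: seed packs 58.50, oral rehydration salts 30.50, cooking oil 16.40 lead.
Water purification tabs + seed packs + 2×oral rehydration salts + cooking oil uses 133 of the 136 kg and totals 3364.
Nothing else within 136 kg beats 3364.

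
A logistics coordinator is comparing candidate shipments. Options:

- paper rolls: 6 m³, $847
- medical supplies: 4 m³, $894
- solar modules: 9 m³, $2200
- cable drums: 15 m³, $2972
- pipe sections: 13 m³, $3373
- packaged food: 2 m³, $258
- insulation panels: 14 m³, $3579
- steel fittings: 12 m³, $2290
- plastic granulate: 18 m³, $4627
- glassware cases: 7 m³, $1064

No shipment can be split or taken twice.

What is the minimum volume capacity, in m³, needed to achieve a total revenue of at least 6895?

Need the lightest bundle worth ≥ 6895.
pipe sections + insulation panels reaches 6952 using 27 m³.
Any bundle with less than 27 m³ falls short of 6895.

27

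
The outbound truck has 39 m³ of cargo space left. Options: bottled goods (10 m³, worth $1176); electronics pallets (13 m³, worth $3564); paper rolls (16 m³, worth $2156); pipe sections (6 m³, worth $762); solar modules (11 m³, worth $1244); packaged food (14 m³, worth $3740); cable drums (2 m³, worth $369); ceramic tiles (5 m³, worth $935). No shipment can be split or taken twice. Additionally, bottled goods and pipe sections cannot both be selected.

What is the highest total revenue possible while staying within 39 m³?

Ranking by ratio (revenue/m³): electronics pallets 274.15, packaged food 267.14, ceramic tiles 187.00.
Filling by ratio: electronics pallets + packaged food + cable drums + ceramic tiles for 8608, with 5 m³ left unused.
Replace cable drums with pipe sections: the trade gains 393 net, giving 9001 at 38 m³.

9001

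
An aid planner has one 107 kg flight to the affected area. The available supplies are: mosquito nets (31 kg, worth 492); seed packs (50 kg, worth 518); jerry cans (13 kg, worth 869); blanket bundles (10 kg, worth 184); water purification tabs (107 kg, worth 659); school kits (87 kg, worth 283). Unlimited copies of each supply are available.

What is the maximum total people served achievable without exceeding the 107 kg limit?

6952

By people served per kg: jerry cans 66.85, blanket bundles 18.40, mosquito nets 15.87, seed packs 10.36 lead.
The ratio ordering already packs tightly: 8×jerry cans, 104 kg, 6952.
No other feasible combination exceeds 6952.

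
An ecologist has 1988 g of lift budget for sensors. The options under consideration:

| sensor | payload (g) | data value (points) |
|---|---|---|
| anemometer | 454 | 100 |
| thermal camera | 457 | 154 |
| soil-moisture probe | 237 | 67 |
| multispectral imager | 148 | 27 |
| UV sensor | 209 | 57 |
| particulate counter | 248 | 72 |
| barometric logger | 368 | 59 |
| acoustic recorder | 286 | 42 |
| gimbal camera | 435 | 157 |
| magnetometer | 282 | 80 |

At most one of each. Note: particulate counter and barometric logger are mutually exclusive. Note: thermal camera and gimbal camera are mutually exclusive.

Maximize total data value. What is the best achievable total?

Best packing: anemometer + soil-moisture probe + UV sensor + particulate counter + gimbal camera + magnetometer — 1865 g, 533 total.
That's the maximum — no feasible swap from here does better than 533.

533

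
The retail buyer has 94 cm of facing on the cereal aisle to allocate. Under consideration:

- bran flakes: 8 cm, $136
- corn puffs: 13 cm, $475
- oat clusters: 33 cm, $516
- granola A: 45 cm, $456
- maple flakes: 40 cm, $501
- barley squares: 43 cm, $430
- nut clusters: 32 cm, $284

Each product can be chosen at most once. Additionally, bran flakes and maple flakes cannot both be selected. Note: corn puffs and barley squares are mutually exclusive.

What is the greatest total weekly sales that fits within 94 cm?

Ranking by ratio (weekly sales/cm): corn puffs 36.54, bran flakes 17.00, oat clusters 15.64.
Taking corn puffs + oat clusters + maple flakes: 86 cm used, 1492 in weekly sales.
That's the maximum — no feasible swap from here does better than 1492.

1492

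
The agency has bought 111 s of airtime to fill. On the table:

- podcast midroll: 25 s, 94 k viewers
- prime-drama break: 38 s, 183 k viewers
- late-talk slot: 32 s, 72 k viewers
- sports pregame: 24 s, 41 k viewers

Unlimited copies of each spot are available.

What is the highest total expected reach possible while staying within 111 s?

Density check — prime-drama break 4.82, podcast midroll 3.76, late-talk slot 2.25, sports pregame 1.71 are the best per s.
Taking podcast midroll + 2×prime-drama break: 101 s used, 460 in expected reach.

460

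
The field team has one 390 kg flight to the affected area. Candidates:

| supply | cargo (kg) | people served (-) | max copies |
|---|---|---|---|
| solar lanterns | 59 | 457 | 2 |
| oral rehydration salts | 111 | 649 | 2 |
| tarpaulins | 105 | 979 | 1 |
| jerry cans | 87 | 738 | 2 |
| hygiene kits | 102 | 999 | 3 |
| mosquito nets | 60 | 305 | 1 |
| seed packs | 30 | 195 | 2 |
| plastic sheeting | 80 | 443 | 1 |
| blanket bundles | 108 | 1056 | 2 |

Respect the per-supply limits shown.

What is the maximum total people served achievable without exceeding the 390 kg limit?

A density-first pass picks solar lanterns + 3×hygiene kits — 3454 at 365 kg.
Dropping solar lanterns and 3×hygiene kits frees 365 kg; slotting in 2×jerry cans + 2×blanket bundles (390 kg) lifts the total to 3588 at 390 kg.
No other feasible combination exceeds 3588.

3588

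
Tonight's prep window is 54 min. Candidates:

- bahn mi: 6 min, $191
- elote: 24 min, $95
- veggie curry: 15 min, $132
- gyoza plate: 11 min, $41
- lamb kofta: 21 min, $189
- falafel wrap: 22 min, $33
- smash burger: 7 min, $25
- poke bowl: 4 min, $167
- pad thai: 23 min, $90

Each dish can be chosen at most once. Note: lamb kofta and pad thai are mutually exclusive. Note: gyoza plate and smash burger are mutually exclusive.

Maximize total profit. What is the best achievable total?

704

The ratio ordering already packs tightly: bahn mi + veggie curry + lamb kofta + smash burger + poke bowl, 53 min, 704.
The closest alternative, bahn mi + veggie curry + lamb kofta + poke bowl, reaches only 679.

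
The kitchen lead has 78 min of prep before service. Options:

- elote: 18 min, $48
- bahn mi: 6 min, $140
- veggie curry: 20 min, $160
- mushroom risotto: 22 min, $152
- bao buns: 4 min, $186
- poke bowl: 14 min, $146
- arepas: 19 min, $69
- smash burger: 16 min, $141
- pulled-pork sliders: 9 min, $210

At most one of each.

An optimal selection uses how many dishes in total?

6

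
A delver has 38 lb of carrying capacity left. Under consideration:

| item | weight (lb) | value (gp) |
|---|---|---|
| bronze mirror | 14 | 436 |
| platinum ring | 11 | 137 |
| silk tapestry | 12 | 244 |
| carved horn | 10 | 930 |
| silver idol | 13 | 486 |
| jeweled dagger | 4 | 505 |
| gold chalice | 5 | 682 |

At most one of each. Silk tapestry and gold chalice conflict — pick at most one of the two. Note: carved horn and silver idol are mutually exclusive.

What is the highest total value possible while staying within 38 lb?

2553

Density check — gold chalice 136.40, jeweled dagger 126.25, carved horn 93.00, silver idol 37.38 are the best per lb.
Taking bronze mirror + carved horn + jeweled dagger + gold chalice: 33 lb used, 2553 in value.
Runner-up platinum ring + carved horn + jeweled dagger + gold chalice tops out at 2254.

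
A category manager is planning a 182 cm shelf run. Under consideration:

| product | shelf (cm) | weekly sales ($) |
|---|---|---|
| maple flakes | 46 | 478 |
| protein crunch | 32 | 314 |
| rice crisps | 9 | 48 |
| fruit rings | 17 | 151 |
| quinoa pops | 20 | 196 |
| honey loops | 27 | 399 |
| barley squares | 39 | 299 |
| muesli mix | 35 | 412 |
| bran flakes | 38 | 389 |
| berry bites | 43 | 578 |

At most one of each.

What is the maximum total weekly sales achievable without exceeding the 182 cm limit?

2125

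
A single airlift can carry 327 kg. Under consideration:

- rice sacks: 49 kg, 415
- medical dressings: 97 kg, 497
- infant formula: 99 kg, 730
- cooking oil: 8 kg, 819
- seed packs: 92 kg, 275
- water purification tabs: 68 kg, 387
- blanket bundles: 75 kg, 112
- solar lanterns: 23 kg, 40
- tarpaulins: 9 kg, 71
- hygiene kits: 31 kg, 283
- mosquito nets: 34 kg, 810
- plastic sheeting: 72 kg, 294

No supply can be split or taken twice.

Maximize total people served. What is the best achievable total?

3625

Taking the top-ratio supplies first gives rice sacks + infant formula + cooking oil + water purification tabs + solar lanterns + tarpaulins + hygiene kits + mosquito nets for 3555 (321 kg).
Dropping water purification tabs and solar lanterns frees 91 kg; slotting in medical dressings (97 kg) lifts the total to 3625 at 327 kg.
Runner-up rice sacks + infant formula + cooking oil + water purification tabs + solar lanterns + tarpaulins + hygiene kits + mosquito nets tops out at 3555.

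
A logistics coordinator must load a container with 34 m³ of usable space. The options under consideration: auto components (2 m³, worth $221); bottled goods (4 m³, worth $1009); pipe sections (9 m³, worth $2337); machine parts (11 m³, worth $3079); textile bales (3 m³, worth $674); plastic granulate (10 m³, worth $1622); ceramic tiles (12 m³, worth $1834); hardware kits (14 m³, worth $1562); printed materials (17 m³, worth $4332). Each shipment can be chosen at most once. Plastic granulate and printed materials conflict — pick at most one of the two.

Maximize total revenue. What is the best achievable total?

Ranking by ratio (revenue/m³): machine parts 279.91, pipe sections 259.67, printed materials 254.82, bottled goods 252.25.
A density-first pass picks auto components + bottled goods + pipe sections + machine parts + textile bales — 7320 at 29 m³.
The 12 m³ tied up in pipe sections and textile bales is better spent on printed materials — total rises to 8641 (34 m³).
Next best is bottled goods + machine parts + printed materials at 8420 (32 m³) — short by 221.

8641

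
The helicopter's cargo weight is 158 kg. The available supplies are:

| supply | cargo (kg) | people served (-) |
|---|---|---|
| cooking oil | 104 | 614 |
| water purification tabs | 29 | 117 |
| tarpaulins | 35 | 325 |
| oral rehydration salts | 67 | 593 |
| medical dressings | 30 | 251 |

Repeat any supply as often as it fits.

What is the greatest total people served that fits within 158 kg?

Filling by ratio: 4×tarpaulins for 1300, with 18 kg left unused.
The 140 kg tied up in 4×tarpaulins is better spent on oral rehydration salts + 3×medical dressings — total rises to 1346 (157 kg).
No other feasible combination exceeds 1346.

1346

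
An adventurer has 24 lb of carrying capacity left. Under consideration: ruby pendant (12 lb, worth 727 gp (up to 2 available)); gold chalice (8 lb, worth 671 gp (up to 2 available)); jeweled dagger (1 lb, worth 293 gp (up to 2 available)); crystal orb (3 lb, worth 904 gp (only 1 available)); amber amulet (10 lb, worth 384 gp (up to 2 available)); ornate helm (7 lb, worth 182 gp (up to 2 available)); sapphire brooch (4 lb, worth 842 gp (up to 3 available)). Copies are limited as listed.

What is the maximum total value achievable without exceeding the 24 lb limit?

Density check — crystal orb 301.33, jeweled dagger 293.00, sapphire brooch 210.50 are the best per lb.
Greedy by ratio would take 2×jeweled dagger + crystal orb + ornate helm + 3×sapphire brooch: 24 lb used, total 4198.
Replace jeweled dagger and ornate helm with gold chalice: the trade gains 196 net, giving 4394 at 24 lb.
Every other selection either busts 24 lb or exceeds an availability limit or fails to beat 4394.

4394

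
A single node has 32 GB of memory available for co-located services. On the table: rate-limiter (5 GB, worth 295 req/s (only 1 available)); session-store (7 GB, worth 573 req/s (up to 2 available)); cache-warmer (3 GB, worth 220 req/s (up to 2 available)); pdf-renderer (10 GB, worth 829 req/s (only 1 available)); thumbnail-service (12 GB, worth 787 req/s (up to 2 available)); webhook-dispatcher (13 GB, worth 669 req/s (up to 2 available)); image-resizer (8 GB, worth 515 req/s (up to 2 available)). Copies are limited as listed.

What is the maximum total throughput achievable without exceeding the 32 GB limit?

By throughput per GB: pdf-renderer 82.90, session-store 81.86, cache-warmer 73.33 lead.
Filling by ratio: 2×session-store + 2×cache-warmer + pdf-renderer for 2415, with 2 GB left unused.
Dropping 2×cache-warmer frees 6 GB; slotting in image-resizer (8 GB) lifts the total to 2490 at 32 GB.
No other feasible combination exceeds 2490.

2490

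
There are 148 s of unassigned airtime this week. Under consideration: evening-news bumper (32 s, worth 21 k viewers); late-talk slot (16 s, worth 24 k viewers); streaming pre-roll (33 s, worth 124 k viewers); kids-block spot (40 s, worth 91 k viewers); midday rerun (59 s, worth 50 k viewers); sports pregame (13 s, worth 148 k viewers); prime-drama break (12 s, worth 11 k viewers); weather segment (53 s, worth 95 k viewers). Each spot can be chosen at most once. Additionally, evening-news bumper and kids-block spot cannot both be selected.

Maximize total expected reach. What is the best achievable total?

458

Best packing: streaming pre-roll + kids-block spot + sports pregame + weather segment — 139 s, 458 total.
The spare 9 s is too small for any remaining spot, and no feasible exchange beats 458.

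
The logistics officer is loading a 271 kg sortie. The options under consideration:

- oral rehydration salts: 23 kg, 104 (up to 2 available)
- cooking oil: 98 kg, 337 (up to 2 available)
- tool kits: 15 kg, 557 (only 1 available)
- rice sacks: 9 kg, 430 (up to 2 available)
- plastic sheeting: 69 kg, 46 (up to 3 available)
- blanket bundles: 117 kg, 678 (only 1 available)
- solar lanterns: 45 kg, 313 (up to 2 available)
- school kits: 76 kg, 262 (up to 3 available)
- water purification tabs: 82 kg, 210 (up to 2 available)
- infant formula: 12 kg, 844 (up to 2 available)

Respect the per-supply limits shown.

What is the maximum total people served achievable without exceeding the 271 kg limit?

Tool kits + 2×rice sacks + blanket bundles + 2×solar lanterns + 2×infant formula uses 264 of the 271 kg and totals 4409.
Every other selection either busts 271 kg or exceeds an availability limit or fails to beat 4409.

4409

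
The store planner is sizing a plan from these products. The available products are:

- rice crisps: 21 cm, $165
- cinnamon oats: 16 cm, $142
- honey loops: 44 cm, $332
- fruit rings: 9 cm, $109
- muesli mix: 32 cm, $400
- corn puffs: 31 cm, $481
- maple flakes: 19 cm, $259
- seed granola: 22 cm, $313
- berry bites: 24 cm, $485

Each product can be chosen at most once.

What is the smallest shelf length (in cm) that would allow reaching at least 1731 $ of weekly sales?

115

Need the lightest bundle worth ≥ 1731.
fruit rings + muesli mix + corn puffs + maple flakes + berry bites: 1734 weekly sales at 115 cm.
Below 115 cm the best achievable stays under 1731.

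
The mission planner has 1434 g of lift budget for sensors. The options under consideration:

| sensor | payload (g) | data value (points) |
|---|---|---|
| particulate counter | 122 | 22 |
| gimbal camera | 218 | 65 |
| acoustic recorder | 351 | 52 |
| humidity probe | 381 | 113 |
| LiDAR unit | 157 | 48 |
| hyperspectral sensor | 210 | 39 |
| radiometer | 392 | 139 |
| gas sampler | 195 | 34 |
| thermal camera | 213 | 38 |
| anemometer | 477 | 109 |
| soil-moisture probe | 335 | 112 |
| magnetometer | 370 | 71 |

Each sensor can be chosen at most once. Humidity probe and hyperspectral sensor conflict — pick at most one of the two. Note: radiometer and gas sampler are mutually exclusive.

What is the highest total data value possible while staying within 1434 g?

Ranking by ratio (data value/g): radiometer 0.35, soil-moisture probe 0.33, LiDAR unit 0.31, gimbal camera 0.30.
Greedy by ratio would take particulate counter + gimbal camera + LiDAR unit + hyperspectral sensor + radiometer + soil-moisture probe: 1434 g used, total 425.
Dropping gimbal camera and hyperspectral sensor frees 428 g; slotting in humidity probe (381 g) lifts the total to 434 at 1387 g.
That's the maximum — no feasible swap from here does better than 434.

434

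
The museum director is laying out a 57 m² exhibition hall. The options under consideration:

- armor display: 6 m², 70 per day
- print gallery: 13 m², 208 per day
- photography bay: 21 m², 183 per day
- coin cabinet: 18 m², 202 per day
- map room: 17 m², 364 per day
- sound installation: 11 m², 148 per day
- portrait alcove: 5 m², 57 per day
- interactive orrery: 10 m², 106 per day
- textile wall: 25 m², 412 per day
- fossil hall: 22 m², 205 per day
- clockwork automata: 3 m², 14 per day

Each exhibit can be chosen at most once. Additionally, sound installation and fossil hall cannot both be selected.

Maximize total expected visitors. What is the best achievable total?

984

The ratio ordering already packs tightly: print gallery + map room + textile wall, 55 m², 984.
Next best is map room + portrait alcove + interactive orrery + textile wall at 939 (57 m²) — short by 45.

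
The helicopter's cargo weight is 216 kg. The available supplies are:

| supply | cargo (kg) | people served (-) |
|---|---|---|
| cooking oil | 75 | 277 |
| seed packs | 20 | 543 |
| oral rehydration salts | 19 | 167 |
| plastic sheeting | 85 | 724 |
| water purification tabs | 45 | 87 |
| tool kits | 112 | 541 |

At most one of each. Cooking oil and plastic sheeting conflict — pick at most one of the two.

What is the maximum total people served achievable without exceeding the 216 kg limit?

Seed packs + oral rehydration salts + plastic sheeting + water purification tabs uses 169 of the 216 kg and totals 1521.

1521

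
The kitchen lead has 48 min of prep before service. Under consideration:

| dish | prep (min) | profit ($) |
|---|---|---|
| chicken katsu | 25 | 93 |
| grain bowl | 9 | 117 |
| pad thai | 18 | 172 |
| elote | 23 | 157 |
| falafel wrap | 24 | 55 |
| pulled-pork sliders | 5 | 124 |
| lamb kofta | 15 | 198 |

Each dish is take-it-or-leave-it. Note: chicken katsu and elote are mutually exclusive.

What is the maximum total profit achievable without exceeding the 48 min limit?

Ranking by ratio (profit/min): pulled-pork sliders 24.80, lamb kofta 13.20, grain bowl 13.00.
Taking grain bowl + pad thai + pulled-pork sliders + lamb kofta: 47 min used, 611 in profit.

611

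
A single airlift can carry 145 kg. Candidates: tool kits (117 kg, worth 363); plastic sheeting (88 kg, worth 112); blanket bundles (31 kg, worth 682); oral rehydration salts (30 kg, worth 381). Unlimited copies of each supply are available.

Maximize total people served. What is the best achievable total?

2728

The ratio ordering already packs tightly: 4×blanket bundles, 124 kg, 2728.
Nothing else within 145 kg beats 2728.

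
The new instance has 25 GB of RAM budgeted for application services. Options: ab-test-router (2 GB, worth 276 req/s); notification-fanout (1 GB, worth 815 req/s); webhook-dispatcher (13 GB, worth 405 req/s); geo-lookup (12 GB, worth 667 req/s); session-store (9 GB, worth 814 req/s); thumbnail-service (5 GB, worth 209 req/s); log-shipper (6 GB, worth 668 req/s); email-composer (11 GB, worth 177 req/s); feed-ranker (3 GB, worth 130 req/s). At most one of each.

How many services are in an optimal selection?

The maximum throughput within 25 GB is 2782.
ab-test-router + notification-fanout + session-store + thumbnail-service + log-shipper hits 2782 at 23 GB.
Any selection reaching 2782 contains exactly 5 services.

5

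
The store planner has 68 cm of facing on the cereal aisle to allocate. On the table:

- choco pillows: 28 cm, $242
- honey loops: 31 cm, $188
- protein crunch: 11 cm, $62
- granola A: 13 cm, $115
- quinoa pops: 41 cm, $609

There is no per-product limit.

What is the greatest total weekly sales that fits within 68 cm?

2×granola A + quinoa pops uses 67 of the 68 cm and totals 839.
Nothing else within 68 cm beats 839.

839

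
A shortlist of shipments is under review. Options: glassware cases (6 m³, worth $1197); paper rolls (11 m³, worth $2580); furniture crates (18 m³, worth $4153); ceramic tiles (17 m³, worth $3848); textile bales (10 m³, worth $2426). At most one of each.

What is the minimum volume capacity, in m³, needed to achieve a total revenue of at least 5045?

23

Look for the lowest-volume combination reaching 5045.
glassware cases + ceramic tiles reaches 5045 using 23 m³.
Any bundle with less than 23 m³ falls short of 5045.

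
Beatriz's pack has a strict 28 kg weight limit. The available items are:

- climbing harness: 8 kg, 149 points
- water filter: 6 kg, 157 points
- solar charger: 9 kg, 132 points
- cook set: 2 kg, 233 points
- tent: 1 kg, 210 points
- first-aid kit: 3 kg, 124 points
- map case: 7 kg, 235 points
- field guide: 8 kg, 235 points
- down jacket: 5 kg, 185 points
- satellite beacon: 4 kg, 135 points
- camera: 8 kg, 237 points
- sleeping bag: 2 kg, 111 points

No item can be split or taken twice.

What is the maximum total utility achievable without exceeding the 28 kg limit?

1335

By utility per kg: tent 210.00, cook set 116.50, sleeping bag 55.50, first-aid kit 41.33 lead.
The ratio heuristic lands on cook set + tent + first-aid kit + map case + down jacket + satellite beacon + sleeping bag (1233) but leaves 4 kg idle.
The 4 kg tied up in satellite beacon is better spent on camera — total rises to 1335 (28 kg).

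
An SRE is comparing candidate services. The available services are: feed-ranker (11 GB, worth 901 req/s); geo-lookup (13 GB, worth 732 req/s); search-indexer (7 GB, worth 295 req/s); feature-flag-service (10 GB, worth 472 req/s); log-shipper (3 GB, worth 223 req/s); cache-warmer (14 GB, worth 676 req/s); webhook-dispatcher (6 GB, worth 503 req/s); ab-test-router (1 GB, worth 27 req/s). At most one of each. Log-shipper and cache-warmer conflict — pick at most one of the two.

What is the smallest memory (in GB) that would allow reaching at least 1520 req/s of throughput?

20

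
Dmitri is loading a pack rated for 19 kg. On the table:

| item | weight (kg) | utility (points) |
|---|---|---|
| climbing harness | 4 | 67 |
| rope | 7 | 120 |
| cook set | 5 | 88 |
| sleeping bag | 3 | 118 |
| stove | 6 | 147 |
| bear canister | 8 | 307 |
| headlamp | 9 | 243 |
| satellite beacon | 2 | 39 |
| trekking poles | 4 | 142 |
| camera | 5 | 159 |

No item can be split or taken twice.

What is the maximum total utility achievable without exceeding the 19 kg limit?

647

By utility per kg: sleeping bag 39.33, bear canister 38.38, trekking poles 35.50, camera 31.80 lead.
The ratio heuristic lands on sleeping bag + bear canister + satellite beacon + trekking poles (606) but leaves 2 kg idle.
Replace sleeping bag with camera: the trade gains 41 net, giving 647 at 19 kg.
Next best is climbing harness + sleeping bag + bear canister + trekking poles at 634 (19 kg) — short by 13.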